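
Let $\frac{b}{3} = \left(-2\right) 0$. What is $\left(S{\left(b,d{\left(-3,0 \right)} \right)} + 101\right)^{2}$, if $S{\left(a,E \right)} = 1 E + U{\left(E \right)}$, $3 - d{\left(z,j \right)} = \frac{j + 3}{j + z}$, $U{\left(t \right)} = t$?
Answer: $11881$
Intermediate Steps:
$b = 0$ ($b = 3 \left(\left(-2\right) 0\right) = 3 \cdot 0 = 0$)
$d{\left(z,j \right)} = 3 - \frac{3 + j}{j + z}$ ($d{\left(z,j \right)} = 3 - \frac{j + 3}{j + z} = 3 - \frac{3 + j}{j + z}$)
$S{\left(a,E \right)} = 2 E$ ($S{\left(a,E \right)} = 1 E + E = E + E = 2 E$)
$\left(S{\left(b,d{\left(-3,0 \right)} \right)} + 101\right)^{2} = \left(2 \frac{-3 + 2 \cdot 0 + 3 \left(-3\right)}{0 - 3} + 101\right)^{2} = \left(2 \frac{-3 + 0 - 9}{-3} + 101\right)^{2} = \left(2 \left(\left(- \frac{1}{3}\right) \left(-12\right)\right) + 101\right)^{2} = \left(2 \cdot 4 + 101\right)^{2} = \left(8 + 101\right)^{2} = 109^{2} = 11881$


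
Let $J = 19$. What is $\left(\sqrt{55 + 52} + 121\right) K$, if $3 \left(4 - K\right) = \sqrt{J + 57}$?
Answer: $\frac{2 \left(6 - \sqrt{19}\right) \left(121 + \sqrt{107}\right)}{3} \approx 143.7$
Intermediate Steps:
$K = 4 - \frac{2 \sqrt{19}}{3}$ ($K = 4 - \frac{\sqrt{19 + 57}}{3} = 4 - \frac{\sqrt{76}}{3} = 4 - \frac{2 \sqrt{19}}{3} \approx 1.0941$)
$\left(\sqrt{55 + 52} + 121\right) K = \left(\sqrt{55 + 52} + 121\right) \left(4 - \frac{2 \sqrt{19}}{3}\right) = \left(\sqrt{107} + 121\right) \left(4 - \frac{2 \sqrt{19}}{3}\right) = \left(121 + \sqrt{107}\right) \left(4 - \frac{2 \sqrt{19}}{3}\right) = \left(4 - \frac{2 \sqrt{19}}{3}\right) \left(121 + \sqrt{107}\right)$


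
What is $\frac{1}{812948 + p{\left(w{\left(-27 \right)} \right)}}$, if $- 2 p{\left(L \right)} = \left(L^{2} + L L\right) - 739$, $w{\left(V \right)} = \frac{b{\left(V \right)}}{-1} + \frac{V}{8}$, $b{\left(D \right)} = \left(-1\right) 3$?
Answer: $\frac{64}{52052311} \approx 1.2295 \cdot 10^{-6}$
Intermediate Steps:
$b{\left(D \right)} = -3$
$w{\left(V \right)} = 3 + \frac{V}{8}$ ($w{\left(V \right)} = - \frac{3}{-1} + \frac{V}{8} = \left(-3\right) \left(-1\right) + V \frac{1}{8} = 3 + \frac{V}{8}$)
$p{\left(L \right)} = \frac{739}{2} - L^{2}$ ($p{\left(L \right)} = - \frac{\left(L^{2} + L L\right) - 739}{2} = - \frac{\left(L^{2} + L^{2}\right) - 739}{2} = - \frac{2 L^{2} - 739}{2} = - \frac{-739 + 2 L^{2}}{2} = \frac{739}{2} - L^{2}$)
$\frac{1}{812948 + p{\left(w{\left(-27 \right)} \right)}} = \frac{1}{812948 + \left(\frac{739}{2} - \left(3 + \frac{1}{8} \left(-27\right)\right)^{2}\right)} = \frac{1}{812948 + \left(\frac{739}{2} - \left(3 - \frac{27}{8}\right)^{2}\right)} = \frac{1}{812948 + \left(\frac{739}{2} - \left(- \frac{3}{8}\right)^{2}\right)} = \frac{1}{812948 + \left(\frac{739}{2} - \frac{9}{64}\right)} = \frac{1}{812948 + \frac{23639}{64}} = \frac{1}{\frac{52052311}{64}} = \frac{64}{52052311}$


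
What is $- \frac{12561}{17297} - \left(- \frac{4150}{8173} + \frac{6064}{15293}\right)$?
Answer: $- \frac{1329482808763}{2161946650633} \approx -0.61495$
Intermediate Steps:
$- \frac{12561}{17297} - \left(- \frac{4150}{8173} + \frac{6064}{15293}\right) = \left(-12561\right) \frac{1}{17297} - - \frac{13904878}{124989689} = - \frac{12561}{17297} + \left(- \frac{6064}{15293} + \frac{4150}{8173}\right) = - \frac{12561}{17297} + \frac{13904878}{124989689} = - \frac{1329482808763}{2161946650633}$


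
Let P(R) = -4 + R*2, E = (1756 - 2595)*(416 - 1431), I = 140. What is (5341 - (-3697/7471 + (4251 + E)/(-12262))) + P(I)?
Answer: 260504647202/45804701 ≈ 5687.3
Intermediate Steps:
E = 851585 (E = -839*(-1015) = 851585)
P(R) = -4 + 2*R
(5341 - (-3697/7471 + (4251 + E)/(-12262))) + P(I) = (5341 - (-3697/7471 + (4251 + 851585)/(-12262))) + (-4 + 2*140) = (5341 - (-3697*1/7471 + 855836*(-1/12262))) + (-4 + 280) = (5341 - (-3697/7471 - 427918/6131)) + 276 = (5341 - 1*(-3219641685/45804701)) + 276 = (5341 + 3219641685/45804701) + 276 = 247862549726/45804701 + 276 = 260504647202/45804701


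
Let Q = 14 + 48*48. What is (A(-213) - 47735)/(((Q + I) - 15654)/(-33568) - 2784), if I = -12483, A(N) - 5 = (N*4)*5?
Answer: 1745200320/93427493 ≈ 18.680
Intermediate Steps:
A(N) = 5 + 20*N (A(N) = 5 + (N*4)*5 = 5 + (4*N)*5 = 5 + 20*N)
Q = 2318 (Q = 14 + 2304 = 2318)
(A(-213) - 47735)/(((Q + I) - 15654)/(-33568) - 2784) = ((5 + 20*(-213)) - 47735)/(((2318 - 12483) - 15654)/(-33568) - 2784) = ((5 - 4260) - 47735)/((-10165 - 15654)*(-1/33568) - 2784) = (-4255 - 47735)/(-25819*(-1/33568) - 2784) = -51990/(25819/33568 - 2784) = -51990/(-93427493/33568) = -51990*(-33568/93427493) = 1745200320/93427493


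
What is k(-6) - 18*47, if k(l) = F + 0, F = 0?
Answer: -846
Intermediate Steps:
k(l) = 0 (k(l) = 0 + 0 = 0)
k(-6) - 18*47 = 0 - 18*47 = 0 - 846 = -846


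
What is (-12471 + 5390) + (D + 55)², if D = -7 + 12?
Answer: -3481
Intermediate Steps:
D = 5
(-12471 + 5390) + (D + 55)² = (-12471 + 5390) + (5 + 55)² = -7081 + 60² = -7081 + 3600 = -3481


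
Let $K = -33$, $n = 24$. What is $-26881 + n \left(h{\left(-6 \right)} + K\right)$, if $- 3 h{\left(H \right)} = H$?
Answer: $-27625$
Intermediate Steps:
$h{\left(H \right)} = - \frac{H}{3}$
$-26881 + n \left(h{\left(-6 \right)} + K\right) = -26881 + 24 \left(\left(- \frac{1}{3}\right) \left(-6\right) - 33\right) = -26881 + 24 \left(2 - 33\right) = -26881 + 24 \left(-31\right) = -26881 - 744 = -27625$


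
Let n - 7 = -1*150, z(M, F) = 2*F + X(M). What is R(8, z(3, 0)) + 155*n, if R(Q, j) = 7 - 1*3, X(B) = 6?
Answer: -22161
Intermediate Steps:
z(M, F) = 6 + 2*F (z(M, F) = 2*F + 6 = 6 + 2*F)
n = -143 (n = 7 - 1*150 = 7 - 150 = -143)
R(Q, j) = 4 (R(Q, j) = 7 - 3 = 4)
R(8, z(3, 0)) + 155*n = 4 + 155*(-143) = 4 - 22165 = -22161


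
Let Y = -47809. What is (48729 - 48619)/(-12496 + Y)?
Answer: -22/12061 ≈ -0.0018241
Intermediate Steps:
(48729 - 48619)/(-12496 + Y) = (48729 - 48619)/(-12496 - 47809) = 110/(-60305) = 110*(-1/60305) = -22/12061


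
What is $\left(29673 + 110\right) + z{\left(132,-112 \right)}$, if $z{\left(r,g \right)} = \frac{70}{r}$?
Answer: $\frac{1965713}{66} \approx 29784.0$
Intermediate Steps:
$\left(29673 + 110\right) + z{\left(132,-112 \right)} = \left(29673 + 110\right) + \frac{70}{132} = 29783 + 70 \cdot \frac{1}{132} = 29783 + \frac{35}{66} = \frac{1965713}{66}$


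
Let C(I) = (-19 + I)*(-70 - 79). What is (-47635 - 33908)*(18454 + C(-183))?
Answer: -3959075736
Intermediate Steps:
C(I) = 2831 - 149*I (C(I) = (-19 + I)*(-149) = 2831 - 149*I)
(-47635 - 33908)*(18454 + C(-183)) = (-47635 - 33908)*(18454 + (2831 - 149*(-183))) = -81543*(18454 + (2831 + 27267)) = -81543*(18454 + 30098) = -81543*48552 = -3959075736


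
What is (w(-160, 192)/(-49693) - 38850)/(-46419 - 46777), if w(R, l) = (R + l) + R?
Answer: 965286461/2315594414 ≈ 0.41686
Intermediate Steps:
w(R, l) = l + 2*R
(w(-160, 192)/(-49693) - 38850)/(-46419 - 46777) = ((192 + 2*(-160))/(-49693) - 38850)/(-46419 - 46777) = ((192 - 320)*(-1/49693) - 38850)/(-93196) = (-128*(-1/49693) - 38850)*(-1/93196) = (128/49693 - 38850)*(-1/93196) = -1930572922/49693*(-1/93196) = 965286461/2315594414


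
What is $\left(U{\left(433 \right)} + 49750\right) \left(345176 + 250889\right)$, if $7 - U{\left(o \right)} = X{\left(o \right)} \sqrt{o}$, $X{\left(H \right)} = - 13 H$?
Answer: $29658406205 + 3355249885 \sqrt{433} \approx 9.9477 \cdot 10^{10}$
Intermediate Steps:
$U{\left(o \right)} = 7 + 13 o^{\frac{3}{2}}$ ($U{\left(o \right)} = 7 - - 13 o \sqrt{o} = 7 - - 13 o^{\frac{3}{2}} = 7 + 13 o^{\frac{3}{2}}$)
$\left(U{\left(433 \right)} + 49750\right) \left(345176 + 250889\right) = \left(\left(7 + 13 \cdot 433^{\frac{3}{2}}\right) + 49750\right) \left(345176 + 250889\right) = \left(\left(7 + 13 \cdot 433 \sqrt{433}\right) + 49750\right) 596065 = \left(\left(7 + 5629 \sqrt{433}\right) + 49750\right) 596065 = \left(49757 + 5629 \sqrt{433}\right) 596065 = 29658406205 + 3355249885 \sqrt{433}$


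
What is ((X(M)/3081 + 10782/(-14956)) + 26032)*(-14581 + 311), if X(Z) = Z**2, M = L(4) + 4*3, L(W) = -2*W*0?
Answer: -1426415895929165/3839953 ≈ -3.7147e+8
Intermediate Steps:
L(W) = 0
M = 12 (M = 0 + 4*3 = 0 + 12 = 12)
((X(M)/3081 + 10782/(-14956)) + 26032)*(-14581 + 311) = ((12**2/3081 + 10782/(-14956)) + 26032)*(-14581 + 311) = ((144*(1/3081) + 10782*(-1/14956)) + 26032)*(-14270) = ((48/1027 - 5391/7478) + 26032)*(-14270) = (-5177613/7679906 + 26032)*(-14270) = (199918135379/7679906)*(-14270) = -1426415895929165/3839953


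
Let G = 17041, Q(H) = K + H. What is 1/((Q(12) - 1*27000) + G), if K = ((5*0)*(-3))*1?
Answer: -1/9947 ≈ -0.00010053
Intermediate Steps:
K = 0 (K = (0*(-3))*1 = 0*1 = 0)
Q(H) = H (Q(H) = 0 + H = H)
1/((Q(12) - 1*27000) + G) = 1/((12 - 1*27000) + 17041) = 1/((12 - 27000) + 17041) = 1/(-26988 + 17041) = 1/(-9947) = -1/9947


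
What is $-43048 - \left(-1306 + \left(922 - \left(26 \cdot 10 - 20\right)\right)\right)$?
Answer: $-42424$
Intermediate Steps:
$-43048 - \left(-1306 + \left(922 - \left(26 \cdot 10 - 20\right)\right)\right) = -43048 - \left(-1306 + \left(922 - \left(260 - 20\right)\right)\right) = -43048 - \left(-1306 + \left(922 - 240\right)\right) = -43048 - \left(-1306 + 682\right) = -43048 - -624 = -43048 + 624 = -42424$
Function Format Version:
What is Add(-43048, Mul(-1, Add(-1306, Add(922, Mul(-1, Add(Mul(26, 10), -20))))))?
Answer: -42424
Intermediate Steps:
Add(-43048, Mul(-1, Add(-1306, Add(922, Mul(-1, Add(Mul(26, 10), -20)))))) = Add(-43048, Mul(-1, Add(-1306, Add(922, Mul(-1, Add(260, -20)))))) = Add(-43048, Mul(-1, Add(-1306, Add(922, Mul(-1, 240))))) = Add(-43048, Mul(-1, Add(-1306, Add(922, -240)))) = Add(-43048, Mul(-1, Add(-1306, 682))) = Add(-43048, Mul(-1, -624)) = Add(-43048, 624) = -42424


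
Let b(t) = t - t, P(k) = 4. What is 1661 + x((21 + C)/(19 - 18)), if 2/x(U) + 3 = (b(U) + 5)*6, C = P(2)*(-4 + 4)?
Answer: 44849/27 ≈ 1661.1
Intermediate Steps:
C = 0 (C = 4*(-4 + 4) = 4*0 = 0)
b(t) = 0
x(U) = 2/27 (x(U) = 2/(-3 + (0 + 5)*6) = 2/(-3 + 5*6) = 2/(-3 + 30) = 2/27)
1661 + x((21 + C)/(19 - 18)) = 1661 + 2/27 = 44849/27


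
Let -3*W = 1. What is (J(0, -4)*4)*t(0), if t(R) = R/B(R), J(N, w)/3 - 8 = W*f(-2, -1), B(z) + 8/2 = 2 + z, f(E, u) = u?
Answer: 0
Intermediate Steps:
B(z) = -2 + z (B(z) = -4 + (2 + z) = -2 + z)
W = -1/3 (W = -1/3*1 = -1/3 ≈ -0.33333)
J(N, w) = 25 (J(N, w) = 24 + 3*(-1/3*(-1)) = 24 + 3*(1/3) = 24 + 1 = 25)
t(R) = R/(-2 + R)
(J(0, -4)*4)*t(0) = (25*4)*(0/(-2 + 0)) = 100*(0/(-2)) = 100*(0*(-1/2)) = 100*0 = 0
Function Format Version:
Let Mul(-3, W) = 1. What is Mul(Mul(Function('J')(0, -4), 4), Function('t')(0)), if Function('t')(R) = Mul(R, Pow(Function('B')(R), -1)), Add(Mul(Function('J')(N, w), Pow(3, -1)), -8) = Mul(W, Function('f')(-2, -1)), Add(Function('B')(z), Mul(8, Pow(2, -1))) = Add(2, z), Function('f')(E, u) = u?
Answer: 0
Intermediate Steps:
Function('B')(z) = Add(-2, z) (Function('B')(z) = Add(-4, Add(2, z)) = Add(-2, z))
W = Rational(-1, 3) (W = Mul(Rational(-1, 3), 1) = Rational(-1, 3) ≈ -0.33333)
Function('J')(N, w) = 25 (Function('J')(N, w) = Add(24, Mul(3, Mul(Rational(-1, 3), -1))) = Add(24, Mul(3, Rational(1, 3))) = Add(24, 1) = 25)
Function('t')(R) = Mul(R, Pow(Add(-2, R), -1))
Mul(Mul(Function('J')(0, -4), 4), Function('t')(0)) = Mul(Mul(25, 4), Mul(0, Pow(Add(-2, 0), -1))) = Mul(100, Mul(0, Pow(-2, -1))) = Mul(100, Mul(0, Rational(-1, 2))) = Mul(100, 0) = 0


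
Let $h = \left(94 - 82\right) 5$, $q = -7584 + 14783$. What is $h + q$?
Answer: $7259$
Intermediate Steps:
$q = 7199$
$h = 60$ ($h = 12 \cdot 5 = 60$)
$h + q = 60 + 7199 = 7259$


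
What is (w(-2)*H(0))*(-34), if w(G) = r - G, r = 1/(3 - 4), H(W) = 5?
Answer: -170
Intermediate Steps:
r = -1 (r = 1/(-1) = -1)
w(G) = -1 - G
(w(-2)*H(0))*(-34) = ((-1 - 1*(-2))*5)*(-34) = ((-1 + 2)*5)*(-34) = (1*5)*(-34) = 5*(-34) = -170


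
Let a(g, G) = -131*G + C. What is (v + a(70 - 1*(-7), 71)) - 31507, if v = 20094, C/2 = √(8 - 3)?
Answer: -20714 + 2*√5 ≈ -20710.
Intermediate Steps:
C = 2*√5 (C = 2*√(8 - 3) = 2*√5 ≈ 4.4721)
a(g, G) = -131*G + 2*√5
(v + a(70 - 1*(-7), 71)) - 31507 = (20094 + (-131*71 + 2*√5)) - 31507 = (20094 + (-9301 + 2*√5)) - 31507 = (10793 + 2*√5) - 31507 = -20714 + 2*√5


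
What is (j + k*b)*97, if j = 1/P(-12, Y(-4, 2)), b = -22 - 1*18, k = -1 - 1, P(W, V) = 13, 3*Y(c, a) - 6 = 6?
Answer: 100977/13 ≈ 7767.5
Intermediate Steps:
Y(c, a) = 4 (Y(c, a) = 2 + (⅓)*6 = 2 + 2 = 4)
k = -2
b = -40 (b = -22 - 18 = -40)
j = 1/13 ≈ 0.076923
(j + k*b)*97 = (1/13 - 2*(-40))*97 = (1/13 + 80)*97 = (1041/13)*97 = 100977/13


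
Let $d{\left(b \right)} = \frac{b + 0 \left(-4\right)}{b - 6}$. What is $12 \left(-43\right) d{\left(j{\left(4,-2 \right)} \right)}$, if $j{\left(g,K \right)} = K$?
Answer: $-129$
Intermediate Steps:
$d{\left(b \right)} = \frac{b}{-6 + b}$ ($d{\left(b \right)} = \frac{b + 0}{-6 + b} = \frac{b}{-6 + b}$)
$12 \left(-43\right) d{\left(j{\left(4,-2 \right)} \right)} = 12 \left(-43\right) \left(- \frac{2}{-6 - 2}\right) = - 516 \left(- \frac{2}{-8}\right) = - 516 \left(\left(-2\right) \left(- \frac{1}{8}\right)\right) = \left(-516\right) \frac{1}{4} = -129$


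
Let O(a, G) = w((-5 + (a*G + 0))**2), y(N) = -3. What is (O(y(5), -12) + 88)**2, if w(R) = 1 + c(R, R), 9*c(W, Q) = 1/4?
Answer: 10272025/1296 ≈ 7925.9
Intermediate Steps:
c(W, Q) = 1/36 (c(W, Q) = (1/9)/4 = (1/9)*(1/4) = 1/36)
w(R) = 37/36 (w(R) = 1 + 1/36 = 37/36)
O(a, G) = 37/36
(O(y(5), -12) + 88)**2 = (37/36 + 88)**2 = (3205/36)**2 = 10272025/1296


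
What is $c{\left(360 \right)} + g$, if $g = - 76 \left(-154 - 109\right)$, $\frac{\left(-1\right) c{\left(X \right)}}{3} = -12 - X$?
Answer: $21104$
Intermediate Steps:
$c{\left(X \right)} = 36 + 3 X$ ($c{\left(X \right)} = - 3 \left(-12 - X\right) = 36 + 3 X$)
$g = 19988$ ($g = \left(-76\right) \left(-263\right) = 19988$)
$c{\left(360 \right)} + g = \left(36 + 3 \cdot 360\right) + 19988 = \left(36 + 1080\right) + 19988 = 1116 + 19988 = 21104$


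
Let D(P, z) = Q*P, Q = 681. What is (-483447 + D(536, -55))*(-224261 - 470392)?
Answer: 82268449443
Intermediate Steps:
D(P, z) = 681*P
(-483447 + D(536, -55))*(-224261 - 470392) = (-483447 + 681*536)*(-224261 - 470392) = (-483447 + 365016)*(-694653) = -118431*(-694653) = 82268449443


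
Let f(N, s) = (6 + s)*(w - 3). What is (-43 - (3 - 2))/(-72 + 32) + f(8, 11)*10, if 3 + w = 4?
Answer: -3389/10 ≈ -338.90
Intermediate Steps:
w = 1 (w = -3 + 4 = 1)
f(N, s) = -12 - 2*s (f(N, s) = (6 + s)*(1 - 3) = (6 + s)*(-2) = -12 - 2*s)
(-43 - (3 - 2))/(-72 + 32) + f(8, 11)*10 = (-43 - (3 - 2))/(-72 + 32) + (-12 - 2*11)*10 = (-43 - 1*1)/(-40) + (-12 - 22)*10 = (-43 - 1)*(-1/40) - 34*10 = -44*(-1/40) - 340 = 11/10 - 340 = -3389/10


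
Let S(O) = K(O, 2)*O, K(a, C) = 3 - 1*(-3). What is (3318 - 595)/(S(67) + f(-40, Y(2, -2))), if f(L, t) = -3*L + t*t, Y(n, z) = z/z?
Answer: 2723/523 ≈ 5.2065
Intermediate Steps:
Y(n, z) = 1
K(a, C) = 6 (K(a, C) = 3 + 3 = 6)
f(L, t) = t² - 3*L (f(L, t) = -3*L + t² = t² - 3*L)
S(O) = 6*O
(3318 - 595)/(S(67) + f(-40, Y(2, -2))) = (3318 - 595)/(6*67 + (1² - 3*(-40))) = 2723/(402 + (1 + 120)) = 2723/(402 + 121) = 2723/523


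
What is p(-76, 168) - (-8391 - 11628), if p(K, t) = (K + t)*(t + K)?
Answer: 28483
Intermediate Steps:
p(K, t) = (K + t)**2 (p(K, t) = (K + t)*(K + t) = (K + t)**2)
p(-76, 168) - (-8391 - 11628) = (-76 + 168)**2 - (-8391 - 11628) = 92**2 - 1*(-20019) = 8464 + 20019 = 28483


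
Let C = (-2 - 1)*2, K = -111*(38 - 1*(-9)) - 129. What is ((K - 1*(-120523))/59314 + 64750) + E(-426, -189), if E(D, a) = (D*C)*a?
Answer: -24812947699/59314 ≈ -4.1833e+5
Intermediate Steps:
K = -5346 (K = -111*(38 + 9) - 129 = -111*47 - 129 = -5217 - 129 = -5346)
C = -6 (C = -3*2 = -6)
E(D, a) = -6*D*a (E(D, a) = (D*(-6))*a = (-6*D)*a = -6*D*a)
((K - 1*(-120523))/59314 + 64750) + E(-426, -189) = ((-5346 - 1*(-120523))/59314 + 64750) - 6*(-426)*(-189) = ((-5346 + 120523)*(1/59314) + 64750) - 483084 = (115177*(1/59314) + 64750) - 483084 = (115177/59314 + 64750) - 483084 = 3840696677/59314 - 483084 = -24812947699/59314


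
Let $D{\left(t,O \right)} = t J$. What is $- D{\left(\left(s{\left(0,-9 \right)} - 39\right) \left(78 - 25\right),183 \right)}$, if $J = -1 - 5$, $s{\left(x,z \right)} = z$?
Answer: $-15264$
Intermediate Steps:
$J = -6$
$D{\left(t,O \right)} = - 6 t$ ($D{\left(t,O \right)} = t \left(-6\right) = - 6 t$)
$- D{\left(\left(s{\left(0,-9 \right)} - 39\right) \left(78 - 25\right),183 \right)} = - \left(-6\right) \left(-9 - 39\right) \left(78 - 25\right) = - \left(-6\right) \left(\left(-48\right) 53\right) = - \left(-6\right) \left(-2544\right) = \left(-1\right) 15264 = -15264$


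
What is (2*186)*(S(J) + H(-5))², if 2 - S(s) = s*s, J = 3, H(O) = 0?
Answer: 18228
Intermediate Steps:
S(s) = 2 - s² (S(s) = 2 - s*s = 2 - s²)
(2*186)*(S(J) + H(-5))² = (2*186)*((2 - 1*3²) + 0)² = 372*((2 - 1*9) + 0)² = 372*((2 - 9) + 0)² = 372*(-7 + 0)² = 372*(-7)² = 372*49 = 18228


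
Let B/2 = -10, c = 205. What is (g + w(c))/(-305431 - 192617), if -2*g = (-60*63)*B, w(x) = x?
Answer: 37595/498048 ≈ 0.075485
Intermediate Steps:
B = -20 (B = 2*(-10) = -20)
g = -37800 (g = -(-60*63)*(-20)/2 = -(-1890)*(-20) = -1/2*75600 = -37800)
(g + w(c))/(-305431 - 192617) = (-37800 + 205)/(-305431 - 192617) = -37595/(-498048) = -37595*(-1/498048) = 37595/498048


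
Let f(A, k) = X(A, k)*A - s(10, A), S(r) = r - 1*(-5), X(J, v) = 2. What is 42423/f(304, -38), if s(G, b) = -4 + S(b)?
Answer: 14141/101 ≈ 140.01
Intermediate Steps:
S(r) = 5 + r (S(r) = r + 5 = 5 + r)
s(G, b) = 1 + b (s(G, b) = -4 + (5 + b) = 1 + b)
f(A, k) = -1 + A (f(A, k) = 2*A - (1 + A) = 2*A + (-1 - A) = -1 + A)
42423/f(304, -38) = 42423/(-1 + 304) = 42423/303 = 42423*(1/303) = 14141/101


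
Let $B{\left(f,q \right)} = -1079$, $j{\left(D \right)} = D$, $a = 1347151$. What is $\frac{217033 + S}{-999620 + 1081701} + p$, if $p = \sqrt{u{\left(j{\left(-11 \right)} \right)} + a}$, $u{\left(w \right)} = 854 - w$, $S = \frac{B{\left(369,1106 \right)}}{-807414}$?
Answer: $\frac{175235483741}{66273348534} + 4 \sqrt{84251} \approx 1163.7$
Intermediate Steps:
$S = \frac{1079}{807414}$ ($S = - \frac{1079}{-807414} = \left(-1079\right) \left(- \frac{1}{807414}\right) = \frac{1079}{807414} \approx 0.0013364$)
$p = 4 \sqrt{84251}$ ($p = \sqrt{\left(854 - -11\right) + 1347151} = \sqrt{\left(854 + 11\right) + 1347151} = \sqrt{865 + 1347151} = \sqrt{1348016} = 4 \sqrt{84251} \approx 1161.0$)
$\frac{217033 + S}{-999620 + 1081701} + p = \frac{217033 + \frac{1079}{807414}}{-999620 + 1081701} + 4 \sqrt{84251} = \frac{175235483741}{807414 \cdot 82081} + 4 \sqrt{84251} = \frac{175235483741}{807414} \cdot \frac{1}{82081} + 4 \sqrt{84251} = \frac{175235483741}{66273348534} + 4 \sqrt{84251}$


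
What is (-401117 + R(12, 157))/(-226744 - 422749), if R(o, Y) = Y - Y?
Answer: 401117/649493 ≈ 0.61759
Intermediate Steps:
R(o, Y) = 0
(-401117 + R(12, 157))/(-226744 - 422749) = (-401117 + 0)/(-226744 - 422749) = -401117/(-649493) = -401117*(-1/649493) = 401117/649493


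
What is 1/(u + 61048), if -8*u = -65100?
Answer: 2/138371 ≈ 1.4454e-5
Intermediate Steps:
u = 16275/2 (u = -⅛*(-65100) = 16275/2 ≈ 8137.5)
1/(u + 61048) = 1/(16275/2 + 61048) = 1/(138371/2) = 2/138371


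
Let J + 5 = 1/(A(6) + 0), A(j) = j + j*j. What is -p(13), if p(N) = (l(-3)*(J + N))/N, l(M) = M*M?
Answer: -1011/182 ≈ -5.5549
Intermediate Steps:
A(j) = j + j²
l(M) = M²
J = -209/42 (J = -5 + 1/(6*(1 + 6) + 0) = -5 + 1/(6*7 + 0) = -5 + 1/(42 + 0) = -5 + 1/42 = -209/42 ≈ -4.9762)
p(N) = (-627/14 + 9*N)/N (p(N) = ((-3)²*(-209/42 + N))/N = (9*(-209/42 + N))/N = (-627/14 + 9*N)/N)
-p(13) = -(9 - 627/14/13) = -(9 - 627/14*1/13) = -(9 - 627/182) = -1*1011/182 = -1011/182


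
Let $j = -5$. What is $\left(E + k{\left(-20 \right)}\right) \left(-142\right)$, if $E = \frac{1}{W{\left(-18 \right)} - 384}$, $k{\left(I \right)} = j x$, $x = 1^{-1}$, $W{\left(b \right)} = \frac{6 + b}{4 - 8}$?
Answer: $\frac{270652}{381} \approx 710.37$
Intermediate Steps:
$W{\left(b \right)} = - \frac{3}{2} - \frac{b}{4}$ ($W{\left(b \right)} = \frac{6 + b}{-4} = \left(6 + b\right) \left(- \frac{1}{4}\right) = - \frac{3}{2} - \frac{b}{4}$)
$x = 1$
$k{\left(I \right)} = -5$ ($k{\left(I \right)} = \left(-5\right) 1 = -5$)
$E = - \frac{1}{381}$ ($E = \frac{1}{\left(- \frac{3}{2} - - \frac{9}{2}\right) - 384} = \frac{1}{\left(- \frac{3}{2} + \frac{9}{2}\right) - 384} = \frac{1}{3 - 384} = \frac{1}{-381} = - \frac{1}{381} \approx -0.0026247$)
$\left(E + k{\left(-20 \right)}\right) \left(-142\right) = \left(- \frac{1}{381} - 5\right) \left(-142\right) = \left(- \frac{1906}{381}\right) \left(-142\right) = \frac{270652}{381}$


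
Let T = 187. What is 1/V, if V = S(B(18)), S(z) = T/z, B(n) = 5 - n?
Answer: -13/187 ≈ -0.069519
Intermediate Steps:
S(z) = 187/z
V = -187/13 (V = 187/(5 - 1*18) = 187/(5 - 18) = 187/(-13) = 187*(-1/13) = -187/13 ≈ -14.385)
1/V = 1/(-187/13) = -13/187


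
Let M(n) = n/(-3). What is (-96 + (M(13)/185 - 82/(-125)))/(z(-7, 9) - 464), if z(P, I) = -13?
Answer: 1323223/6618375 ≈ 0.19993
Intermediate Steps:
M(n) = -n/3 (M(n) = n*(-⅓) = -n/3)
(-96 + (M(13)/185 - 82/(-125)))/(z(-7, 9) - 464) = (-96 + (-⅓*13/185 - 82/(-125)))/(-13 - 464) = (-96 + (-13/3*1/185 - 82*(-1/125)))/(-477) = (-96 + (-13/555 + 82/125))*(-1/477) = (-96 + 8777/13875)*(-1/477) = -1323223/13875*(-1/477) = 1323223/6618375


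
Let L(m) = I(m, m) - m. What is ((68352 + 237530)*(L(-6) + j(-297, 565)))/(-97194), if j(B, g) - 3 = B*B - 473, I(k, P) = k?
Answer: -13418890399/48597 ≈ -2.7613e+5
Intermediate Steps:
j(B, g) = -470 + B² (j(B, g) = 3 + (B*B - 473) = 3 + (B² - 473) = 3 + (-473 + B²) = -470 + B²)
L(m) = 0 (L(m) = m - m = 0)
((68352 + 237530)*(L(-6) + j(-297, 565)))/(-97194) = ((68352 + 237530)*(0 + (-470 + (-297)²)))/(-97194) = (305882*(0 + (-470 + 88209)))*(-1/97194) = (305882*(0 + 87739))*(-1/97194) = (305882*87739)*(-1/97194) = 26837780798*(-1/97194) = -13418890399/48597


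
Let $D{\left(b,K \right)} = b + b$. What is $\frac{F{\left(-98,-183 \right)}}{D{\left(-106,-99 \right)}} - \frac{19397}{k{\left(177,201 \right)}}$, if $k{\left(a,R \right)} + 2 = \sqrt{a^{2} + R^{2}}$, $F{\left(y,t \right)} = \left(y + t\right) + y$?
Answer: $\frac{9479913}{7602956} - \frac{58191 \sqrt{7970}}{71726} \approx -71.181$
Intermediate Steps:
$D{\left(b,K \right)} = 2 b$
$F{\left(y,t \right)} = t + 2 y$ ($F{\left(y,t \right)} = \left(t + y\right) + y = t + 2 y$)
$k{\left(a,R \right)} = -2 + \sqrt{R^{2} + a^{2}}$ ($k{\left(a,R \right)} = -2 + \sqrt{a^{2} + R^{2}} = -2 + \sqrt{R^{2} + a^{2}}$)
$\frac{F{\left(-98,-183 \right)}}{D{\left(-106,-99 \right)}} - \frac{19397}{k{\left(177,201 \right)}} = \frac{-183 + 2 \left(-98\right)}{2 \left(-106\right)} - \frac{19397}{-2 + \sqrt{201^{2} + 177^{2}}} = \frac{-183 - 196}{-212} - \frac{19397}{-2 + \sqrt{40401 + 31329}} = \left(-379\right) \left(- \frac{1}{212}\right) - \frac{19397}{-2 + \sqrt{71730}} = \frac{379}{212} - \frac{19397}{-2 + 3 \sqrt{7970}}$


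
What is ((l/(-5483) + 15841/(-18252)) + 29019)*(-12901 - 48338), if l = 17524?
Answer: -59273034142879789/33358572 ≈ -1.7768e+9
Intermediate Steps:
((l/(-5483) + 15841/(-18252)) + 29019)*(-12901 - 48338) = ((17524/(-5483) + 15841/(-18252)) + 29019)*(-12901 - 48338) = ((17524*(-1/5483) + 15841*(-1/18252)) + 29019)*(-61239) = ((-17524/5483 - 15841/18252) + 29019)*(-61239) = (-406704251/100075716 + 29019)*(-61239) = (2903690498353/100075716)*(-61239) = -59273034142879789/33358572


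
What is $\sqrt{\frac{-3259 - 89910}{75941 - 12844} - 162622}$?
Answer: $\frac{i \sqrt{647441692878791}}{63097} \approx 403.27 i$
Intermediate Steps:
$\sqrt{\frac{-3259 - 89910}{75941 - 12844} - 162622} = \sqrt{- \frac{93169}{63097} - 162622} = \sqrt{- \frac{10261053503}{63097}} = \frac{i \sqrt{647441692878791}}{63097}$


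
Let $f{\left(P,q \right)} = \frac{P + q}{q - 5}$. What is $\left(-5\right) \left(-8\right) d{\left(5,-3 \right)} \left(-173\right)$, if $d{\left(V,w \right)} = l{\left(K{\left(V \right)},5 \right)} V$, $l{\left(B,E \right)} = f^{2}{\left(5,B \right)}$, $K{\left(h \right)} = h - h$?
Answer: $-34600$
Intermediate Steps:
$f{\left(P,q \right)} = \frac{P + q}{-5 + q}$
$K{\left(h \right)} = 0$
$l{\left(B,E \right)} = \frac{\left(5 + B\right)^{2}}{\left(-5 + B\right)^{2}}$ ($l{\left(B,E \right)} = \left(\frac{5 + B}{-5 + B}\right)^{2} = \frac{\left(5 + B\right)^{2}}{\left(-5 + B\right)^{2}}$)
$d{\left(V,w \right)} = V$ ($d{\left(V,w \right)} = \frac{\left(5 + 0\right)^{2}}{\left(-5 + 0\right)^{2}} V = \frac{5^{2}}{25} V = \frac{1}{25} \cdot 25 V = 1 V = V$)
$\left(-5\right) \left(-8\right) d{\left(5,-3 \right)} \left(-173\right) = \left(-5\right) \left(-8\right) 5 \left(-173\right) = 40 \cdot 5 \left(-173\right) = 200 \left(-173\right) = -34600$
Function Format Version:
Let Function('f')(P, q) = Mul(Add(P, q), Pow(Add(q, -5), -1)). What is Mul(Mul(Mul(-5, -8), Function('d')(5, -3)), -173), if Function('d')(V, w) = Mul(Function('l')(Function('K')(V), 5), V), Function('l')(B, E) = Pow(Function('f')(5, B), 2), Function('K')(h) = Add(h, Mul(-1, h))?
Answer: -34600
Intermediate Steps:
Function('f')(P, q) = Mul(Pow(Add(-5, q), -1), Add(P, q)) (Function('f')(P, q) = Mul(Add(P, q), Pow(Add(-5, q), -1)) = Mul(Pow(Add(-5, q), -1), Add(P, q)))
Function('K')(h) = 0
Function('l')(B, E) = Mul(Pow(Add(-5, B), -2), Pow(Add(5, B), 2)) (Function('l')(B, E) = Pow(Mul(Pow(Add(-5, B), -1), Add(5, B)), 2) = Mul(Pow(Add(-5, B), -2), Pow(Add(5, B), 2)))
Function('d')(V, w) = V (Function('d')(V, w) = Mul(Mul(Pow(Add(-5, 0), -2), Pow(Add(5, 0), 2)), V) = Mul(Mul(Pow(-5, -2), Pow(5, 2)), V) = Mul(Mul(Rational(1, 25), 25), V) = Mul(1, V) = V)
Mul(Mul(Mul(-5, -8), Function('d')(5, -3)), -173) = Mul(Mul(Mul(-5, -8), 5), -173) = Mul(Mul(40, 5), -173) = Mul(200, -173) = -34600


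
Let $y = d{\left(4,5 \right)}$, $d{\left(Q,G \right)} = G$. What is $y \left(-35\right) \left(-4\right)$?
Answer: $700$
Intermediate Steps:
$y = 5$
$y \left(-35\right) \left(-4\right) = 5 \left(-35\right) \left(-4\right) = \left(-175\right) \left(-4\right) = 700$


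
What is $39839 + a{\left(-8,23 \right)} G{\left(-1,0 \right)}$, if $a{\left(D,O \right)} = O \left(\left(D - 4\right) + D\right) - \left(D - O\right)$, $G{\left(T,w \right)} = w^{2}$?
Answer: $39839$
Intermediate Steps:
$a{\left(D,O \right)} = O - D + O \left(-4 + 2 D\right)$ ($a{\left(D,O \right)} = O \left(\left(-4 + D\right) + D\right) - \left(D - O\right) = O \left(-4 + 2 D\right) - \left(D - O\right) = O - D + O \left(-4 + 2 D\right)$)
$39839 + a{\left(-8,23 \right)} G{\left(-1,0 \right)} = 39839 + \left(\left(-1\right) \left(-8\right) - 69 + 2 \left(-8\right) 23\right) 0^{2} = 39839 + \left(8 - 69 - 368\right) 0 = 39839 - 0 = 39839 + 0 = 39839$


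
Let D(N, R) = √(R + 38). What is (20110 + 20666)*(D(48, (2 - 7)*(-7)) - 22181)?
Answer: -904452456 + 40776*√73 ≈ -9.0410e+8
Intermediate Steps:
D(N, R) = √(38 + R)
(20110 + 20666)*(D(48, (2 - 7)*(-7)) - 22181) = (20110 + 20666)*(√(38 + (2 - 7)*(-7)) - 22181) = 40776*(√(38 - 5*(-7)) - 22181) = 40776*(√(38 + 35) - 22181) = 40776*(√73 - 22181) = 40776*(-22181 + √73) = -904452456 + 40776*√73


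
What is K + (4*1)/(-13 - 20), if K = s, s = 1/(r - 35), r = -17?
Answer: -241/1716 ≈ -0.14044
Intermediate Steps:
s = -1/52 (s = 1/(-17 - 35) = 1/(-52) = -1/52 ≈ -0.019231)
K = -1/52 ≈ -0.019231
K + (4*1)/(-13 - 20) = -1/52 + (4*1)/(-13 - 20) = -1/52 + 4/(-33) = -1/52 + 4*(-1/33) = -1/52 - 4/33 = -241/1716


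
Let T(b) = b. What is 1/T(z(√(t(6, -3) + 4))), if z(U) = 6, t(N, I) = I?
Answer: ⅙ ≈ 0.16667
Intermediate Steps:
1/T(z(√(t(6, -3) + 4))) = 1/6 = ⅙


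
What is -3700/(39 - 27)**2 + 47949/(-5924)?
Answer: -900733/26658 ≈ -33.788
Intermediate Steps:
-3700/(39 - 27)**2 + 47949/(-5924) = -3700/(12**2) + 47949*(-1/5924) = -3700/144 - 47949/5924 = -3700*1/144 - 47949/5924 = -925/36 - 47949/5924 = -900733/26658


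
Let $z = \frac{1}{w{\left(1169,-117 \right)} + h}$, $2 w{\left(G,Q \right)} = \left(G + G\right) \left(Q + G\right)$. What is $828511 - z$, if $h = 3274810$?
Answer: $\frac{3732108993577}{4504598} \approx 8.2851 \cdot 10^{5}$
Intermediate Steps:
$w{\left(G,Q \right)} = G \left(G + Q\right)$ ($w{\left(G,Q \right)} = \frac{\left(G + G\right) \left(Q + G\right)}{2} = \frac{2 G \left(G + Q\right)}{2} = G \left(G + Q\right)$)
$z = \frac{1}{4504598}$ ($z = \frac{1}{1169 \left(1169 - 117\right) + 3274810} = \frac{1}{1169 \cdot 1052 + 3274810} = \frac{1}{1229788 + 3274810} = \frac{1}{4504598} \approx 2.22 \cdot 10^{-7}$)
$828511 - z = 828511 - \frac{1}{4504598} = \frac{3732108993577}{4504598}$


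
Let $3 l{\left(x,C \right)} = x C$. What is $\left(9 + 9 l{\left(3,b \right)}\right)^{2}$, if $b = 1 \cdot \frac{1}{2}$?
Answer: $\frac{729}{4} \approx 182.25$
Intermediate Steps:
$b = \frac{1}{2}$ ($b = 1 \cdot \frac{1}{2} = \frac{1}{2} \approx 0.5$)
$l{\left(x,C \right)} = \frac{C x}{3}$ ($l{\left(x,C \right)} = \frac{x C}{3} = \frac{C x}{3}$)
$\left(9 + 9 l{\left(3,b \right)}\right)^{2} = \left(9 + 9 \cdot \frac{1}{3} \cdot \frac{1}{2} \cdot 3\right)^{2} = \left(9 + 9 \cdot \frac{1}{2}\right)^{2} = \left(9 + \frac{9}{2}\right)^{2} = \left(\frac{27}{2}\right)^{2} = \frac{729}{4}$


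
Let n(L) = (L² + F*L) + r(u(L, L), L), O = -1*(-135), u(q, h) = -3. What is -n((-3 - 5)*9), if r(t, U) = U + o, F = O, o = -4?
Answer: 4612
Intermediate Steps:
O = 135
F = 135
r(t, U) = -4 + U (r(t, U) = U - 4 = -4 + U)
n(L) = -4 + L² + 136*L (n(L) = (L² + 135*L) + (-4 + L) = -4 + L² + 136*L)
-n((-3 - 5)*9) = -(-4 + ((-3 - 5)*9)² + 136*((-3 - 5)*9)) = -(-4 + (-8*9)² + 136*(-8*9)) = -(-4 + (-72)² + 136*(-72)) = -(-4 + 5184 - 9792) = -1*(-4612) = 4612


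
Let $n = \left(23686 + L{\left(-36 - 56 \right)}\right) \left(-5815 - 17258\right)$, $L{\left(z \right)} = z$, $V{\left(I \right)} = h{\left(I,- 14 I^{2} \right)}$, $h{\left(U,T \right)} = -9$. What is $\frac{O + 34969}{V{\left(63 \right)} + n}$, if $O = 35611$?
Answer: $- \frac{70580}{544384371} \approx -0.00012965$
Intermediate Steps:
$V{\left(I \right)} = -9$
$n = -544384362$ ($n = \left(23686 - 92\right) \left(-5815 - 17258\right) = \left(23686 - 92\right) \left(-23073\right) = 23594 \left(-23073\right) = -544384362$)
$\frac{O + 34969}{V{\left(63 \right)} + n} = \frac{35611 + 34969}{-9 - 544384362} = \frac{70580}{-544384371} = 70580 \left(- \frac{1}{544384371}\right) = - \frac{70580}{544384371}$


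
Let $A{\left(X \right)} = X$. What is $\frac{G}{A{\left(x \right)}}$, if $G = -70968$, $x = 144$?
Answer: $- \frac{2957}{6} \approx -492.83$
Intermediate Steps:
$\frac{G}{A{\left(x \right)}} = - \frac{70968}{144} = \left(-70968\right) \frac{1}{144} = - \frac{2957}{6}$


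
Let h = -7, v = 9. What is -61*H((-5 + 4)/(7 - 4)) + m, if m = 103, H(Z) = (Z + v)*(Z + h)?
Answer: 35819/9 ≈ 3979.9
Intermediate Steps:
H(Z) = (-7 + Z)*(9 + Z) (H(Z) = (Z + 9)*(Z - 7) = (9 + Z)*(-7 + Z) = (-7 + Z)*(9 + Z))
-61*H((-5 + 4)/(7 - 4)) + m = -61*(-63 + ((-5 + 4)/(7 - 4))² + 2*((-5 + 4)/(7 - 4))) + 103 = -61*(-63 + (-1/3)² + 2*(-1/3)) + 103 = -61*(-63 + (-1*⅓)² + 2*(-1*⅓)) + 103 = -61*(-63 + (-⅓)² + 2*(-⅓)) + 103 = -61*(-63 + ⅑ - ⅔) + 103 = -61*(-572/9) + 103 = 34892/9 + 103 = 35819/9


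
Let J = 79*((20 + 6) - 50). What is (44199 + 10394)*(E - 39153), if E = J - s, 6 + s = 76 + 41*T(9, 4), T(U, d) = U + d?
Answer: -2273907636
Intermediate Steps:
J = -1896 (J = 79*(26 - 50) = 79*(-24) = -1896)
s = 603 (s = -6 + (76 + 41*(9 + 4)) = -6 + (76 + 41*13) = -6 + (76 + 533) = -6 + 609 = 603)
E = -2499 (E = -1896 - 1*603 = -1896 - 603 = -2499)
(44199 + 10394)*(E - 39153) = (44199 + 10394)*(-2499 - 39153) = 54593*(-41652) = -2273907636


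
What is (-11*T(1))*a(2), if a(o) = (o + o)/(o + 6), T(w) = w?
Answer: -11/2 ≈ -5.5000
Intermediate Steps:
a(o) = 2*o/(6 + o) (a(o) = (2*o)/(6 + o) = 2*o/(6 + o))
(-11*T(1))*a(2) = (-11*1)*(2*2/(6 + 2)) = -22*2/8 = -11*1/2 = -11/2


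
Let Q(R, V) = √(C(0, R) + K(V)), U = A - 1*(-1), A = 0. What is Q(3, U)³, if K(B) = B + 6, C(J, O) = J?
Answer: 7*√7 ≈ 18.520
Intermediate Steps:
U = 1 (U = 0 - 1*(-1) = 0 + 1 = 1)
K(B) = 6 + B
Q(R, V) = √(6 + V) (Q(R, V) = √(0 + (6 + V)) = √(6 + V))
Q(3, U)³ = (√(6 + 1))³ = (√7)³ = 7*√7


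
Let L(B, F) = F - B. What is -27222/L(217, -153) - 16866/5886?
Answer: 4277452/60495 ≈ 70.708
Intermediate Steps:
-27222/L(217, -153) - 16866/5886 = -27222/(-153 - 1*217) - 16866/5886 = -27222/(-153 - 217) - 16866*1/5886 = -27222/(-370) - 937/327 = -27222*(-1/370) - 937/327 = 13611/185 - 937/327 = 4277452/60495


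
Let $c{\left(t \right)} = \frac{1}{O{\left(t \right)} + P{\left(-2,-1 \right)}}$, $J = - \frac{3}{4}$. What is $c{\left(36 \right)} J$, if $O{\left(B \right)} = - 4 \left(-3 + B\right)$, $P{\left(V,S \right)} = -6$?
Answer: $\frac{1}{184} \approx 0.0054348$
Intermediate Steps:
$J = - \frac{3}{4}$ ($J = \left(-3\right) \frac{1}{4} = - \frac{3}{4} \approx -0.75$)
$O{\left(B \right)} = 12 - 4 B$
$c{\left(t \right)} = \frac{1}{6 - 4 t}$ ($c{\left(t \right)} = \frac{1}{\left(12 - 4 t\right) - 6} = \frac{1}{6 - 4 t}$)
$c{\left(36 \right)} J = - \frac{1}{-6 + 4 \cdot 36} \left(- \frac{3}{4}\right) = - \frac{1}{-6 + 144} \left(- \frac{3}{4}\right) = - \frac{1}{138} \left(- \frac{3}{4}\right) = \left(-1\right) \frac{1}{138} \left(- \frac{3}{4}\right) = \left(- \frac{1}{138}\right) \left(- \frac{3}{4}\right) = \frac{1}{184}$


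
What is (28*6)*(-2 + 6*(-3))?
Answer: -3360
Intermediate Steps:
(28*6)*(-2 + 6*(-3)) = 168*(-2 - 18) = 168*(-20) = -3360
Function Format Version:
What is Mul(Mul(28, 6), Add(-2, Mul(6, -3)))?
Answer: -3360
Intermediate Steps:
Mul(Mul(28, 6), Add(-2, Mul(6, -3))) = Mul(168, Add(-2, -18)) = Mul(168, -20) = -3360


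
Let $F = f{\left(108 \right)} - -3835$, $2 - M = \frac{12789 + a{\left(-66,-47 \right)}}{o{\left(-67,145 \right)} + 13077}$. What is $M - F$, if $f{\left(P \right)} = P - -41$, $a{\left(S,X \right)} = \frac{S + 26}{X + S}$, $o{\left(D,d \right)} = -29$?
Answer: $- \frac{5872601565}{1474424} \approx -3983.0$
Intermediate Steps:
$a{\left(S,X \right)} = \frac{26 + S}{S + X}$
$f{\left(P \right)} = 41 + P$ ($f{\left(P \right)} = P + 41 = 41 + P$)
$M = \frac{1503651}{1474424}$ ($M = 2 - \frac{12789 + \frac{26 - 66}{-66 - 47}}{-29 + 13077} = 2 - \frac{12789 + \frac{1}{-113} \left(-40\right)}{13048} = 2 - \left(12789 - - \frac{40}{113}\right) \frac{1}{13048} = 2 - \left(12789 + \frac{40}{113}\right) \frac{1}{13048} = 2 - \frac{1445197}{113} \cdot \frac{1}{13048} = 2 - \frac{1445197}{1474424} = \frac{1503651}{1474424} \approx 1.0198$)
$F = 3984$ ($F = \left(41 + 108\right) - -3835 = 149 + 3835 = 3984$)
$M - F = \frac{1503651}{1474424} - 3984 = - \frac{5872601565}{1474424}$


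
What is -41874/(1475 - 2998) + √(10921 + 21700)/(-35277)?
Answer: 41874/1523 - √32621/35277 ≈ 27.489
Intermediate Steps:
-41874/(1475 - 2998) + √(10921 + 21700)/(-35277) = -41874/(-1523) + √32621*(-1/35277) = -41874*(-1/1523) - √32621/35277 = 41874/1523 - √32621/35277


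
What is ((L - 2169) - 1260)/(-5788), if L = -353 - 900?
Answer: 2341/2894 ≈ 0.80892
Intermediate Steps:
L = -1253
((L - 2169) - 1260)/(-5788) = ((-1253 - 2169) - 1260)/(-5788) = (-3422 - 1260)*(-1/5788) = -4682*(-1/5788) = 2341/2894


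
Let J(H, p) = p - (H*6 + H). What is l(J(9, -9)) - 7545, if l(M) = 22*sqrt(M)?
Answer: -7545 + 132*I*sqrt(2) ≈ -7545.0 + 186.68*I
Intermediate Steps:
J(H, p) = p - 7*H (J(H, p) = p - (6*H + H) = p - 7*H)
l(J(9, -9)) - 7545 = 22*sqrt(-9 - 7*9) - 7545 = 22*sqrt(-9 - 63) - 7545 = 22*sqrt(-72) - 7545 = 22*(6*I*sqrt(2)) - 7545 = 132*I*sqrt(2) - 7545 = -7545 + 132*I*sqrt(2)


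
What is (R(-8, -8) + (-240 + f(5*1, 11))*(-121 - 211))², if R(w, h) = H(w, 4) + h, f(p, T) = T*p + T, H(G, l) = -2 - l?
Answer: 3335524516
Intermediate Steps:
f(p, T) = T + T*p
R(w, h) = -6 + h (R(w, h) = (-2 - 1*4) + h = (-2 - 4) + h = -6 + h)
(R(-8, -8) + (-240 + f(5*1, 11))*(-121 - 211))² = ((-6 - 8) + (-240 + 11*(1 + 5*1))*(-121 - 211))² = (-14 + (-240 + 11*(1 + 5))*(-332))² = (-14 + (-240 + 11*6)*(-332))² = (-14 + (-240 + 66)*(-332))² = (-14 - 174*(-332))² = (-14 + 57768)² = 57754² = 3335524516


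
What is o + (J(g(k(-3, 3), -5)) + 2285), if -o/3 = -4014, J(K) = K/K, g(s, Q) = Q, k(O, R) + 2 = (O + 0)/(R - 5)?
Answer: 14328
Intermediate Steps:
k(O, R) = -2 + O/(-5 + R) (k(O, R) = -2 + (O + 0)/(R - 5) = -2 + O/(-5 + R))
J(K) = 1
o = 12042 (o = -3*(-4014) = 12042)
o + (J(g(k(-3, 3), -5)) + 2285) = 12042 + (1 + 2285) = 12042 + 2286 = 14328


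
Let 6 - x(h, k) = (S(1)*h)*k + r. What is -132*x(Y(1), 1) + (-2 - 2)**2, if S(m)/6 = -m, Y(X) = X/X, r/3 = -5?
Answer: -3548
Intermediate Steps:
r = -15 (r = 3*(-5) = -15)
Y(X) = 1
S(m) = -6*m (S(m) = 6*(-m) = -6*m)
x(h, k) = 21 + 6*h*k (x(h, k) = 6 - (((-6*1)*h)*k - 15) = 6 - ((-6*h)*k - 15) = 6 - (-6*h*k - 15) = 6 - (-15 - 6*h*k) = 6 + (15 + 6*h*k) = 21 + 6*h*k)
-132*x(Y(1), 1) + (-2 - 2)**2 = -132*(21 + 6*1*1) + (-2 - 2)**2 = -132*(21 + 6) + (-4)**2 = -132*27 + 16 = -3564 + 16 = -3548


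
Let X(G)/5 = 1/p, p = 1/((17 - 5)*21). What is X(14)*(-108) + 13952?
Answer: -122128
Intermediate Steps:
p = 1/252 (p = (1/21)/12 = (1/12)*(1/21) = 1/252 ≈ 0.0039683)
X(G) = 1260 (X(G) = 5/(1/252) = 5*252 = 1260)
X(14)*(-108) + 13952 = 1260*(-108) + 13952 = -136080 + 13952 = -122128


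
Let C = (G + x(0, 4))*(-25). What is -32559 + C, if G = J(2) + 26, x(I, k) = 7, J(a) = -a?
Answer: -33334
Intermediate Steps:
G = 24 (G = -1*2 + 26 = -2 + 26 = 24)
C = -775 (C = (24 + 7)*(-25) = 31*(-25) = -775)
-32559 + C = -32559 - 775 = -33334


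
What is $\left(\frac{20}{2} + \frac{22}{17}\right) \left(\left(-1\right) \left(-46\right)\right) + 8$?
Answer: $\frac{8968}{17} \approx 527.53$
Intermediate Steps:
$\left(\frac{20}{2} + \frac{22}{17}\right) \left(\left(-1\right) \left(-46\right)\right) + 8 = \left(20 \cdot \frac{1}{2} + 22 \cdot \frac{1}{17}\right) 46 + 8 = \left(10 + \frac{22}{17}\right) 46 + 8 = \frac{192}{17} \cdot 46 + 8 = \frac{8832}{17} + 8 = \frac{8968}{17}$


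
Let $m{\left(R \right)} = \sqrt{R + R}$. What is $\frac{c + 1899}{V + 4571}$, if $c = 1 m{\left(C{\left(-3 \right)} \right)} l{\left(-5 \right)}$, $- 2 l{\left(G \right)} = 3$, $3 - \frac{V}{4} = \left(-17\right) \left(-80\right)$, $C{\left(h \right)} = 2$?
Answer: $- \frac{1896}{857} \approx -2.2124$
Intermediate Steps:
$V = -5428$ ($V = 12 - 4 \left(\left(-17\right) \left(-80\right)\right) = 12 - 5440 = -5428$)
$l{\left(G \right)} = - \frac{3}{2}$ ($l{\left(G \right)} = \left(- \frac{1}{2}\right) 3 = - \frac{3}{2}$)
$m{\left(R \right)} = \sqrt{2} \sqrt{R}$ ($m{\left(R \right)} = \sqrt{2 R} = \sqrt{2} \sqrt{R}$)
$c = -3$ ($c = 1 \sqrt{2} \sqrt{2} \left(- \frac{3}{2}\right) = 1 \cdot 2 \left(- \frac{3}{2}\right) = 2 \left(- \frac{3}{2}\right) = -3$)
$\frac{c + 1899}{V + 4571} = \frac{-3 + 1899}{-5428 + 4571} = \frac{1896}{-857} = 1896 \left(- \frac{1}{857}\right) = - \frac{1896}{857}$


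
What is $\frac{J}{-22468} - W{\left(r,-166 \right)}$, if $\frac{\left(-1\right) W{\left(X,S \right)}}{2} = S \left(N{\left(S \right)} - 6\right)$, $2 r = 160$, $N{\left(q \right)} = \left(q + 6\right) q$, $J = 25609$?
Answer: $- \frac{198076295913}{22468} \approx -8.8159 \cdot 10^{6}$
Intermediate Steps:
$N{\left(q \right)} = q \left(6 + q\right)$ ($N{\left(q \right)} = \left(6 + q\right) q = q \left(6 + q\right)$)
$r = 80$ ($r = \frac{1}{2} \cdot 160 = 80$)
$W{\left(X,S \right)} = - 2 S \left(-6 + S \left(6 + S\right)\right)$ ($W{\left(X,S \right)} = - 2 S \left(S \left(6 + S\right) - 6\right) = - 2 S \left(-6 + S \left(6 + S\right)\right)$)
$\frac{J}{-22468} - W{\left(r,-166 \right)} = \frac{25609}{-22468} - \left(-2\right) \left(-166\right) \left(-6 - 166 \left(6 - 166\right)\right) = 25609 \left(- \frac{1}{22468}\right) - \left(-2\right) \left(-166\right) \left(-6 - -26560\right) = - \frac{25609}{22468} - \left(-2\right) \left(-166\right) \left(-6 + 26560\right) = - \frac{25609}{22468} - \left(-2\right) \left(-166\right) 26554 = - \frac{25609}{22468} - 8815928 = - \frac{198076295913}{22468}$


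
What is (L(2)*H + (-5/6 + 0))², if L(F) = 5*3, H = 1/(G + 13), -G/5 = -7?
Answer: 625/2304 ≈ 0.27127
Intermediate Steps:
G = 35 (G = -5*(-7) = 35)
H = 1/48 (H = 1/(35 + 13) = 1/48 ≈ 0.020833)
L(F) = 15
(L(2)*H + (-5/6 + 0))² = (15*(1/48) + (-5/6 + 0))² = (5/16 + (-5*⅙ + 0))² = (5/16 + (-⅚ + 0))² = (5/16 - ⅚)² = (-25/48)² = 625/2304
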